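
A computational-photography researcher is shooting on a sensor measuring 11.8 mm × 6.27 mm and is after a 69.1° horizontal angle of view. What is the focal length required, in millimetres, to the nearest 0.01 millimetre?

8.57 mm

From α = 2·arctan(w/2f) we get f = w / (2·tan(α/2)).
With w = 11.8 mm and α/2 = 34.55°, tan(α/2) ≈ 0.68857, so f ≈ 11.8 / 1.37713 ≈ 8.5685 mm.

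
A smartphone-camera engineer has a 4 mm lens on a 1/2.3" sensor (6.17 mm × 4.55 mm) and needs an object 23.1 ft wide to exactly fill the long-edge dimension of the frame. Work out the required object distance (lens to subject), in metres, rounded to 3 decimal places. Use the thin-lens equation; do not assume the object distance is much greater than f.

W: 23.1 ft × 304.8 mm/ft = 7040.88 mm.
Magnification m = w/W = dᵢ/dₒ; combined with 1/f = 1/dₒ + 1/dᵢ this gives dₒ = f·(1 + W/w).
dₒ = 4 mm × (1 + 7040.88/6.17) = 4 × 1142.1475 ≈ 4568.590 mm = 4.56859 m.

4.569 m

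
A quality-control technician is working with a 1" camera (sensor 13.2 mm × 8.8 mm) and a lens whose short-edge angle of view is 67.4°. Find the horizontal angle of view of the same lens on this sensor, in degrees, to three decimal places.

From the short-edge AOV: f = 8.8 / (2·tan(33.7°)) = 8.8 / 1.33383 ≈ 6.5975 mm.
Horizontal AOV = 2·arctan(13.2 / (2 × 6.5975)) = 2·arctan(1.00038) ≈ 90.0215°.

90.022°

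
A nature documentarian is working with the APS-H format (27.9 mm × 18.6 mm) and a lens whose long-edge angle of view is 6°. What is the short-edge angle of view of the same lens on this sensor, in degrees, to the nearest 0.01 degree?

4.00°

From the long-edge AOV: f = 27.9 / (2·tan(3°)) = 27.9 / 0.10482 ≈ 266.1819 mm.
Short-edge AOV = 2·arctan(18.6 / (2 × 266.1819)) = 2·arctan(0.03494) ≈ 4.0020°.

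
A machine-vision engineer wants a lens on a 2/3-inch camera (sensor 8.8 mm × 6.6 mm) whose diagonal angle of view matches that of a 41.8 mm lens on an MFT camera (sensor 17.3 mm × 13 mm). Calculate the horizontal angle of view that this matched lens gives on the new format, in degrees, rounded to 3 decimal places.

23.399°

Sensor diagonal = √(17.3² + 13²) = √468.2900 ≈ 21.6400 mm.
Sensor diagonal = √(8.8² + 6.6²) = √121.0000 ≈ 11.0000 mm.
Equal diagonal AOV ⇒ f₂ = f₁ · 11.0000/21.6400 = 41.8 × 0.50832 ≈ 21.2477 mm.
Horizontal AOV on the new format = 2·arctan(8.8 / (2 × 21.2477)) = 2·arctan(0.20708) ≈ 23.3991°.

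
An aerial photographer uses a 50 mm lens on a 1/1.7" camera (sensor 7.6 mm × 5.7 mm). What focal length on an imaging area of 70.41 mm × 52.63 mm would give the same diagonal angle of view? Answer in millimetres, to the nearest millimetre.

Sensor diagonal = √(7.6² + 5.7²) = √90.2500 ≈ 9.5000 mm.
Sensor diagonal = √(70.41² + 52.63²) = √7727.4850 ≈ 87.9061 mm.
Equal angle of view means equal diagonal/f ratio, so f₂ = f₁ · (diagonal₂/diagonal₁) = 50 × 87.9061/9.5000.
f₂ = 50 × 9.25328 ≈ 462.664 mm.

463 mm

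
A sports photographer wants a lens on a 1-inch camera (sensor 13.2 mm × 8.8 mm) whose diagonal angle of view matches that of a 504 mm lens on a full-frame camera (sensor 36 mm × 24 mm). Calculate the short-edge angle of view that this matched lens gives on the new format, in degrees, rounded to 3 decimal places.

2.728°

Sensor diagonal = √(36² + 24²) = √1872.0000 ≈ 43.2666 mm.
Sensor diagonal = √(13.2² + 8.8²) = √251.6800 ≈ 15.8644 mm.
Equal diagonal AOV ⇒ f₂ = f₁ · 15.8644/43.2666 = 504 × 0.36667 ≈ 184.8000 mm.
Short-edge AOV on the new format = 2·arctan(8.8 / (2 × 184.8000)) = 2·arctan(0.02381) ≈ 2.7279°.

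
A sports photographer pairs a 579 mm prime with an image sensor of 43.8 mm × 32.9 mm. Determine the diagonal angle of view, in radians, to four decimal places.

0.0945 rad

Sensor diagonal = √(43.8² + 32.9²) = √3000.8500 ≈ 54.7800 mm.
Angle of view α = 2·arctan(d/2f) with d = 54.7800 mm and f = 579 mm.
d/2f = 0.04731; arctan(0.04731) ≈ 0.0473 rad, so α ≈ 0.0945 rad.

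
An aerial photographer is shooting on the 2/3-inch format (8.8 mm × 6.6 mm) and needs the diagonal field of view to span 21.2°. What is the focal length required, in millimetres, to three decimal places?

29.389 mm

Sensor diagonal = √(8.8² + 6.6²) = √121.0000 ≈ 11.0000 mm.
From α = 2·arctan(d/2f) we get f = d / (2·tan(α/2)).
With d = 11.0000 mm and α/2 = 10.6°, tan(α/2) ≈ 0.18714, so f ≈ 11.0000 / 0.37429 ≈ 29.3890 mm.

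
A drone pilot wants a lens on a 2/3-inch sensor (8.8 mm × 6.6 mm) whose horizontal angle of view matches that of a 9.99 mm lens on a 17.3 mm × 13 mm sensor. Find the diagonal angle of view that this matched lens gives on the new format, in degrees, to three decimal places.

94.528°

Equal horizontal AOV ⇒ f₂ = f₁ · 8.8/17.3 = 9.99 × 0.50867 ≈ 5.0816 mm.
Sensor diagonal = √(8.8² + 6.6²) = √121.0000 ≈ 11.0000 mm.
Diagonal AOV on the new format = 2·arctan(11.0000 / (2 × 5.0816)) = 2·arctan(1.08233) ≈ 94.5284°.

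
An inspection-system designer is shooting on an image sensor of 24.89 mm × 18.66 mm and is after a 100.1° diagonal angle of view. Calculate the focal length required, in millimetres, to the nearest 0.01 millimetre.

Sensor diagonal = √(24.89² + 18.66²) = √967.7077 ≈ 31.1080 mm.
From α = 2·arctan(d/2f) we get f = d / (2·tan(α/2)).
With d = 31.1080 mm and α/2 = 50.05°, tan(α/2) ≈ 1.19387, so f ≈ 31.1080 / 2.38774 ≈ 13.0282 mm.

13.03 mm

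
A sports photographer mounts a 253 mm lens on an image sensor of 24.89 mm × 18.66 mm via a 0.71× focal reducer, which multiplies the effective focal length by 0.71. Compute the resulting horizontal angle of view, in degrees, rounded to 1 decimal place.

7.9°

Effective focal length f = 253 × 0.71 = 179.63 mm.
α = 2·arctan(24.89 / (2 × 179.63)) = 2·arctan(0.06928) ≈ 7.9264°.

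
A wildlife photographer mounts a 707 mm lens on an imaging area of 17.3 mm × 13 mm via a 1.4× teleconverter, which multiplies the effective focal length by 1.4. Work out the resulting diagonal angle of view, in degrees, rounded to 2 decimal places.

1.25°

Effective focal length f = 707 × 1.4 = 989.8 mm.
Sensor diagonal = √(17.3² + 13²) = √468.2900 ≈ 21.6400 mm.
α = 2·arctan(21.640 / (2 × 989.8)) = 2·arctan(0.01093) ≈ 1.2526°.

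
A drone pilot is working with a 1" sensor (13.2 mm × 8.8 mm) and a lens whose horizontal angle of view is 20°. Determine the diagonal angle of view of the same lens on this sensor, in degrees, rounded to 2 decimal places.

23.93°

From the horizontal AOV: f = 13.2 / (2·tan(10°)) = 13.2 / 0.35265 ≈ 37.4305 mm.
Sensor diagonal = √(13.2² + 8.8²) = √251.6800 ≈ 15.8644 mm.
Diagonal AOV = 2·arctan(15.8644 / (2 × 37.4305)) = 2·arctan(0.21192) ≈ 23.9301°.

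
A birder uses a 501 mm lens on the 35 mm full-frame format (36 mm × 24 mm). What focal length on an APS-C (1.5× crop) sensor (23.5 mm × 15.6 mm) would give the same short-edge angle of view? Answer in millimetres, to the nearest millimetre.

326 mm

Equal angle of view means equal height/f ratio, so f₂ = f₁ · (height₂/height₁) = 501 × 15.6/24.
f₂ = 501 × 0.65000 ≈ 325.650 mm.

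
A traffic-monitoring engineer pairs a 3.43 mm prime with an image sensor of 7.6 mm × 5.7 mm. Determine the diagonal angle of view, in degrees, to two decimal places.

Sensor diagonal = √(7.6² + 5.7²) = √90.2500 ≈ 9.5000 mm.
Angle of view α = 2·arctan(d/2f) with d = 9.5000 mm and f = 3.43 mm.
d/2f = 1.38484; arctan(1.38484) ≈ 54.1668°, so α ≈ 108.3335°.

108.33°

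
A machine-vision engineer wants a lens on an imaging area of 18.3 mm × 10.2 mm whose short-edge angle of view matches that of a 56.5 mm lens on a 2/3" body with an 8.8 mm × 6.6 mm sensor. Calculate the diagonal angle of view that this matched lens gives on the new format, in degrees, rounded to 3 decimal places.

13.682°

Equal short-edge AOV ⇒ f₂ = f₁ · 10.2/6.6 = 56.5 × 1.54545 ≈ 87.3182 mm.
Sensor diagonal = √(18.3² + 10.2²) = √438.9300 ≈ 20.9507 mm.
Diagonal AOV on the new format = 2·arctan(20.9507 / (2 × 87.3182)) = 2·arctan(0.11997) ≈ 13.6819°.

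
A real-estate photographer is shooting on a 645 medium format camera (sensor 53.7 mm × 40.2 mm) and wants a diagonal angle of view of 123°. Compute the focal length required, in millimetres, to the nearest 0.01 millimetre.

18.21 mm

Sensor diagonal = √(53.7² + 40.2²) = √4499.7300 ≈ 67.0800 mm.
From α = 2·arctan(d/2f) we get f = d / (2·tan(α/2)).
With d = 67.0800 mm and α/2 = 61.5°, tan(α/2) ≈ 1.84177, so f ≈ 67.0800 / 3.68354 ≈ 18.2107 mm.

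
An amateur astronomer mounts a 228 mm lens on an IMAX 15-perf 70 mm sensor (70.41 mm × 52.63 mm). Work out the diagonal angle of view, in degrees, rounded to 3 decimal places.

Sensor diagonal = √(70.41² + 52.63²) = √7727.4850 ≈ 87.9061 mm.
Angle of view α = 2·arctan(d/2f) with d = 87.9061 mm and f = 228 mm.
d/2f = 0.19278; arctan(0.19278) ≈ 10.9114°, so α ≈ 21.8229°.

21.823°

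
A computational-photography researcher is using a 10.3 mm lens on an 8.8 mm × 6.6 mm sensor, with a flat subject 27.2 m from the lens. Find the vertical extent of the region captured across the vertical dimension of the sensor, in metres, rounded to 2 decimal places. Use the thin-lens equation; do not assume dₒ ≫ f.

17.42 m

dₒ: 27.2 m = 27200 mm.
Similar triangles through the lens centre give W/dₒ = h/dᵢ; with 1/f = 1/dₒ + 1/dᵢ this gives W = h·(dₒ − f)/f.
W = 6.6 mm × (27200 − 10.3) / 10.3 = 6.6 × 2639.7767 ≈ 17422.526 mm = 17.4225 m.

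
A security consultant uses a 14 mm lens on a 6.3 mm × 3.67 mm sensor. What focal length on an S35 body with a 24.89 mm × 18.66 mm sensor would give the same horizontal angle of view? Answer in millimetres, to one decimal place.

55.3 mm

Equal angle of view means equal width/f ratio, so f₂ = f₁ · (width₂/width₁) = 14 × 24.89/6.3.
f₂ = 14 × 3.95079 ≈ 55.311 mm.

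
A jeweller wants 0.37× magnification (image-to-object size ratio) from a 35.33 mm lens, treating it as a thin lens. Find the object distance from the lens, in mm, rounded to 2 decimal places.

With m = dᵢ/dₒ and 1/f = 1/dₒ + 1/dᵢ, substituting dᵢ = m·dₒ gives 1/f = (1 + 1/m)/dₒ, hence dₒ = f·(1 + 1/m).
dₒ = 35.33 × (1 + 1/0.37) = 35.33 × 3.70270 ≈ 130.816 mm.

130.82 mm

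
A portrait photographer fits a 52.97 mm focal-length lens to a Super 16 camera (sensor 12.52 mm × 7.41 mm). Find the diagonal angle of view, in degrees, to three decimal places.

Sensor diagonal = √(12.52² + 7.41²) = √211.6585 ≈ 14.5485 mm.
Angle of view α = 2·arctan(d/2f) with d = 14.5485 mm and f = 52.97 mm.
d/2f = 0.13733; arctan(0.13733) ≈ 7.8194°, so α ≈ 15.6388°.

15.639°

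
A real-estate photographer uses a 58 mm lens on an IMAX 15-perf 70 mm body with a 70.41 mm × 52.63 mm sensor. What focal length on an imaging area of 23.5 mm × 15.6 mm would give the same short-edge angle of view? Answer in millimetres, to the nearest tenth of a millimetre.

Equal angle of view means equal height/f ratio, so f₂ = f₁ · (height₂/height₁) = 58 × 15.6/52.63.
f₂ = 58 × 0.29641 ≈ 17.192 mm.

17.2 mm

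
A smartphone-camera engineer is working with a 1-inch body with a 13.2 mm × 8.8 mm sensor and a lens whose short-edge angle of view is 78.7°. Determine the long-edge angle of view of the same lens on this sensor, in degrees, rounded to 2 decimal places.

From the short-edge AOV: f = 8.8 / (2·tan(39.35°)) = 8.8 / 1.63990 ≈ 5.3662 mm.
Long-edge AOV = 2·arctan(13.2 / (2 × 5.3662)) = 2·arctan(1.22992) ≈ 101.7737°.

101.77°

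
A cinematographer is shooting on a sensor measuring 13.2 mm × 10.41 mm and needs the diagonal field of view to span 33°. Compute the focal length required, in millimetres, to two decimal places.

28.38 mm

Sensor diagonal = √(13.2² + 10.41²) = √282.6081 ≈ 16.8110 mm.
From α = 2·arctan(d/2f) we get f = d / (2·tan(α/2)).
With d = 16.8110 mm and α/2 = 16.5°, tan(α/2) ≈ 0.29621, so f ≈ 16.8110 / 0.59243 ≈ 28.3764 mm.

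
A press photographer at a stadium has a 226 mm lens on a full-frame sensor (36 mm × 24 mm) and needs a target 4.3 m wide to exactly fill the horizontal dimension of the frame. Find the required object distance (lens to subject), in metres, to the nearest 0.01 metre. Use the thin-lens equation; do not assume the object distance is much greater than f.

W: 4.3 m = 4300 mm.
Magnification m = w/W = dᵢ/dₒ; combined with 1/f = 1/dₒ + 1/dᵢ this gives dₒ = f·(1 + W/w).
dₒ = 226 mm × (1 + 4300/36) = 226 × 120.4444 ≈ 27220.444 mm = 27.2204 m.

27.22 m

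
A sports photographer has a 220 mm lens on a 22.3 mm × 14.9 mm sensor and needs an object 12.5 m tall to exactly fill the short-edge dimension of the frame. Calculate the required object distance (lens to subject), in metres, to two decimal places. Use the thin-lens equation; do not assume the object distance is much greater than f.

184.78 m

W: 12.5 m = 12500 mm.
Magnification m = h/W = dᵢ/dₒ; combined with 1/f = 1/dₒ + 1/dᵢ this gives dₒ = f·(1 + W/h).
dₒ = 220 mm × (1 + 12500/14.9) = 220 × 839.9262 ≈ 184783.758 mm = 184.784 m.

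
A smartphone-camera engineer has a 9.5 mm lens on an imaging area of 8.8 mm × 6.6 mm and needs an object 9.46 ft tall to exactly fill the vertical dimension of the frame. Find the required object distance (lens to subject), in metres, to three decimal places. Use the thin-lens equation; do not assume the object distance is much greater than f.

4.160 m

W: 9.46 ft × 304.8 mm/ft = 2883.41 mm.
Magnification m = h/W = dᵢ/dₒ; combined with 1/f = 1/dₒ + 1/dᵢ this gives dₒ = f·(1 + W/h).
dₒ = 9.5 mm × (1 + 2883.41/6.6) = 9.5 × 437.8800 ≈ 4159.860 mm = 4.15986 m.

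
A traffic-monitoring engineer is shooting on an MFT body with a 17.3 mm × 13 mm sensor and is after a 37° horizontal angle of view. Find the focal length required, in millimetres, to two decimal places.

From α = 2·arctan(w/2f) we get f = w / (2·tan(α/2)).
With w = 17.3 mm and α/2 = 18.5°, tan(α/2) ≈ 0.33460, so f ≈ 17.3 / 0.66919 ≈ 25.8521 mm.

25.85 mm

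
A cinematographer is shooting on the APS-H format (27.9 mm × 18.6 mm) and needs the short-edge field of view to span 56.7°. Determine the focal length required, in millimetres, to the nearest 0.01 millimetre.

17.24 mm

From α = 2·arctan(h/2f) we get f = h / (2·tan(α/2)).
With h = 18.6 mm and α/2 = 28.35°, tan(α/2) ≈ 0.53957, so f ≈ 18.6 / 1.07914 ≈ 17.2359 mm.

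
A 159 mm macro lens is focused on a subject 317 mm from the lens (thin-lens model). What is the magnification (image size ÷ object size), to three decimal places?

1.006×

Thin lens: 1/f = 1/dₒ + 1/dᵢ → 1/dᵢ = 1/159 − 1/317 = 0.0031347 mm⁻¹, so dᵢ ≈ 319.0063 mm.
Magnification m = dᵢ/dₒ = 319.0063/317 ≈ 1.00633.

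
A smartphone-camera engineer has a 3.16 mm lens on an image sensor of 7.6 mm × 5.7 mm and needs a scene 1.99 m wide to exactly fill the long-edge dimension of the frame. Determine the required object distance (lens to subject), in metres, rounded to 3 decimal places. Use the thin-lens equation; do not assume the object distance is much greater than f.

0.831 m

W: 1.99 m = 1990 mm.
Magnification m = w/W = dᵢ/dₒ; combined with 1/f = 1/dₒ + 1/dᵢ this gives dₒ = f·(1 + W/w).
dₒ = 3.16 mm × (1 + 1990/7.6) = 3.16 × 262.8421 ≈ 830.581 mm = 0.830581 m.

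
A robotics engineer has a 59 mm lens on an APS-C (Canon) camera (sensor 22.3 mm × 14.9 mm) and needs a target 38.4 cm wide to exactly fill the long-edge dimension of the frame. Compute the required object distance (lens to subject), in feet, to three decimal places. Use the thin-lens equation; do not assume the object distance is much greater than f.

3.527 ft

W: 38.4 cm = 384 mm.
Magnification m = w/W = dᵢ/dₒ; combined with 1/f = 1/dₒ + 1/dᵢ this gives dₒ = f·(1 + W/w).
dₒ = 59 mm × (1 + 384/22.3) = 59 × 18.2197 ≈ 1074.964 mm = 1074.964/304.8 ft = 3.52679 ft.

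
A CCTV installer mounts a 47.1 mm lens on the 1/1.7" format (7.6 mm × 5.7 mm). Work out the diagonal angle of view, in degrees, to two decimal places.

Sensor diagonal = √(7.6² + 5.7²) = √90.2500 ≈ 9.5000 mm.
Angle of view α = 2·arctan(d/2f) with d = 9.5000 mm and f = 47.1 mm.
d/2f = 0.10085; arctan(0.10085) ≈ 5.7588°, so α ≈ 11.5175°.

11.52°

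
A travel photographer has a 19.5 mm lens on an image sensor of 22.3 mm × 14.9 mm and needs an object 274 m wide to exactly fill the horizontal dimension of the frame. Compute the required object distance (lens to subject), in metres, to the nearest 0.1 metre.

239.6 m

W: 274 m = 274000 mm.
Magnification m = w/W = dᵢ/dₒ; combined with 1/f = 1/dₒ + 1/dᵢ this gives dₒ = f·(1 + W/w).
dₒ = 19.5 mm × (1 + 274000/22.3) = 19.5 × 12287.9955 ≈ 239615.913 mm = 239.616 m.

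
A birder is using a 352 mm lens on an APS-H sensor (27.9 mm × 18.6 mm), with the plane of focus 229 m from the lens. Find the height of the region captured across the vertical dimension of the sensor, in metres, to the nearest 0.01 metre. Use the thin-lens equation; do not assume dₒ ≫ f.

dₒ: 229 m = 229000 mm.
Similar triangles through the lens centre give W/dₒ = h/dᵢ; with 1/f = 1/dₒ + 1/dᵢ this gives W = h·(dₒ − f)/f.
W = 18.6 mm × (229000 − 352) / 352 = 18.6 × 649.5682 ≈ 12081.968 mm = 12.082 m.

12.08 m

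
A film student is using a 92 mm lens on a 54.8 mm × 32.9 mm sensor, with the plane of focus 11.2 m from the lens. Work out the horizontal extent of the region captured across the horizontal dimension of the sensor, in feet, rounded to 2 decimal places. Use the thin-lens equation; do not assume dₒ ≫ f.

21.71 ft

dₒ: 11.2 m = 11200 mm.
Similar triangles through the lens centre give W/dₒ = w/dᵢ; with 1/f = 1/dₒ + 1/dᵢ this gives W = w·(dₒ − f)/f.
W = 54.8 mm × (11200 − 92) / 92 = 54.8 × 120.7391 ≈ 6616.504 mm = 6616.504/304.8 ft = 21.7077 ft.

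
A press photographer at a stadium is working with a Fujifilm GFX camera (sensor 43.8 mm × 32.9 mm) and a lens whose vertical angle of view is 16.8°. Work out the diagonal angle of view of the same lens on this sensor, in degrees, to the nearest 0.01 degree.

From the vertical AOV: f = 32.9 / (2·tan(8.4°)) = 32.9 / 0.29533 ≈ 111.3992 mm.
Sensor diagonal = √(43.8² + 32.9²) = √3000.8500 ≈ 54.7800 mm.
Diagonal AOV = 2·arctan(54.7800 / (2 × 111.3992)) = 2·arctan(0.24587) ≈ 27.6269°.

27.63°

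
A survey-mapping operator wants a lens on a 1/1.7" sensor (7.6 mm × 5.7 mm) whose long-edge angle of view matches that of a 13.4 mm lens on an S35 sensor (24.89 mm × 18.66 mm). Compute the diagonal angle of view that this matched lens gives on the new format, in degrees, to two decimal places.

98.52°

Equal long-edge AOV ⇒ f₂ = f₁ · 7.6/24.89 = 13.4 × 0.30534 ≈ 4.0916 mm.
Sensor diagonal = √(7.6² + 5.7²) = √90.2500 ≈ 9.5000 mm.
Diagonal AOV on the new format = 2·arctan(9.5000 / (2 × 4.0916)) = 2·arctan(1.16091) ≈ 98.5174°.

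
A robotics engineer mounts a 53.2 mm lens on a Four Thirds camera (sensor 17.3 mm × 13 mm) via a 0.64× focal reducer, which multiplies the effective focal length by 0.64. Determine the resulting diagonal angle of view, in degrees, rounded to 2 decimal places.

35.26°

Effective focal length f = 53.2 × 0.64 = 34.048 mm.
Sensor diagonal = √(17.3² + 13²) = √468.2900 ≈ 21.6400 mm.
α = 2·arctan(21.640 / (2 × 34.048)) = 2·arctan(0.31779) ≈ 35.2591°.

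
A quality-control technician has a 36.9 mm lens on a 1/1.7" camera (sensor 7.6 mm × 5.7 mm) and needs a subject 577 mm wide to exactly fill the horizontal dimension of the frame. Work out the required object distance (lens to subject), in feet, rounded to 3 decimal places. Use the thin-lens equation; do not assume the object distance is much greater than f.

Magnification m = w/W = dᵢ/dₒ; combined with 1/f = 1/dₒ + 1/dᵢ this gives dₒ = f·(1 + W/w).
dₒ = 36.9 mm × (1 + 577/7.6) = 36.9 × 76.9211 ≈ 2838.387 mm = 2838.387/304.8 ft = 9.31229 ft.

9.312 ft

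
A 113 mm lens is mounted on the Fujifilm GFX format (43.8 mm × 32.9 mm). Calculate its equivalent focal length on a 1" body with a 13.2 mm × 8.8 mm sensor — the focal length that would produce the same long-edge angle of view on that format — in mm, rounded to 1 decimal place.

Equal angle of view means equal width/f ratio, so f₂ = f₁ · (width₂/width₁) = 113 × 13.2/43.8.
f₂ = 113 × 0.30137 ≈ 34.055 mm.

34.1 mm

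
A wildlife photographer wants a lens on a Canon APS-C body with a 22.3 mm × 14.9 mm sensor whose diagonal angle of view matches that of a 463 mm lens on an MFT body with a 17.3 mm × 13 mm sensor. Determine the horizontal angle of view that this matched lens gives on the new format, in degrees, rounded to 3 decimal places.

2.226°

Sensor diagonal = √(17.3² + 13²) = √468.2900 ≈ 21.6400 mm.
Sensor diagonal = √(22.3² + 14.9²) = √719.3000 ≈ 26.8198 mm.
Equal diagonal AOV ⇒ f₂ = f₁ · 26.8198/21.6400 = 463 × 1.23936 ≈ 573.8238 mm.
Horizontal AOV on the new format = 2·arctan(22.3 / (2 × 573.8238)) = 2·arctan(0.01943) ≈ 2.2264°.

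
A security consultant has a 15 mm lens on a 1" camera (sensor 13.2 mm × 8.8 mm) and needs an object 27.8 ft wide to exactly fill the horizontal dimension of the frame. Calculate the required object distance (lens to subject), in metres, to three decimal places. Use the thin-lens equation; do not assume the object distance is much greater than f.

9.644 m

W: 27.8 ft × 304.8 mm/ft = 8473.44 mm.
Magnification m = w/W = dᵢ/dₒ; combined with 1/f = 1/dₒ + 1/dᵢ this gives dₒ = f·(1 + W/w).
dₒ = 15 mm × (1 + 8473.44/13.2) = 15 × 642.9273 ≈ 9643.909 mm = 9.64391 m.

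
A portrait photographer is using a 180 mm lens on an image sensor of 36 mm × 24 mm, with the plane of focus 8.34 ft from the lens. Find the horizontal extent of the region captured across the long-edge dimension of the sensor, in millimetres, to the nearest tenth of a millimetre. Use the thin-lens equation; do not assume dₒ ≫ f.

dₒ: 8.34 ft × 304.8 mm/ft = 2542.03 mm.
Similar triangles through the lens centre give W/dₒ = w/dᵢ; with 1/f = 1/dₒ + 1/dᵢ this gives W = w·(dₒ − f)/f.
W = 36 mm × (2542.03 − 180) / 180 = 36 × 13.1224 ≈ 472.406 mm.

472.4 mm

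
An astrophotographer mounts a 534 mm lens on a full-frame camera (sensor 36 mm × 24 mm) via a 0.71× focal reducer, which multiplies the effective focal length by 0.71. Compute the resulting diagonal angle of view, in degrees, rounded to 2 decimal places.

Effective focal length f = 534 × 0.71 = 379.14 mm.
Sensor diagonal = √(36² + 24²) = √1872.0000 ≈ 43.2666 mm.
α = 2·arctan(43.267 / (2 × 379.14)) = 2·arctan(0.05706) ≈ 6.5314°.

6.53°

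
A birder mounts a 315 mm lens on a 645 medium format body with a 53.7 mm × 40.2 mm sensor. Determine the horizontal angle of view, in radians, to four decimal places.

0.1701 rad

Angle of view α = 2·arctan(w/2f) with w = 53.7 mm and f = 315 mm.
w/2f = 0.08524; arctan(0.08524) ≈ 0.0850 rad, so α ≈ 0.1701 rad.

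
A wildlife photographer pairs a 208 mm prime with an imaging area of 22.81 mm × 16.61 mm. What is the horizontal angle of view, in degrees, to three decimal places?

6.277°

Angle of view α = 2·arctan(w/2f) with w = 22.81 mm and f = 208 mm.
w/2f = 0.05483; arctan(0.05483) ≈ 3.1385°, so α ≈ 6.2770°.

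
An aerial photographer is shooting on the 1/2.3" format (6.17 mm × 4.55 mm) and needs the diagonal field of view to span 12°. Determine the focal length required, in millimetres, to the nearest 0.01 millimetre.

36.47 mm

Sensor diagonal = √(6.17² + 4.55²) = √58.7714 ≈ 7.6663 mm.
From α = 2·arctan(d/2f) we get f = d / (2·tan(α/2)).
With d = 7.6663 mm and α/2 = 6°, tan(α/2) ≈ 0.10510, so f ≈ 7.6663 / 0.21021 ≈ 36.4698 mm.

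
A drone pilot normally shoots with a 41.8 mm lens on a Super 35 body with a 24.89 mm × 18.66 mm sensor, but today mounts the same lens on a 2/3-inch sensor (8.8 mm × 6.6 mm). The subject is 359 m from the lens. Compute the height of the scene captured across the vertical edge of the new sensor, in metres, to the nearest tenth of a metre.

The focal length stays 41.8 mm; the relevant sensor dimension is now h = 6.6 mm. Object distance dₒ = 359 m = 359000 mm.
Thin-lens field height W = h·(dₒ − f)/f = 6.6 × (359000 − 41.8)/41.8 ≈ 56677.611 mm = 56.6776 m.

56.7 m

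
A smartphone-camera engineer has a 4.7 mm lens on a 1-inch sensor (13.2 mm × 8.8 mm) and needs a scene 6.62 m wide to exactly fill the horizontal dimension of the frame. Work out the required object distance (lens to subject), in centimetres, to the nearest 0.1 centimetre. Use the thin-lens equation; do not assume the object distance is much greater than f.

236.2 cm

W: 6.62 m = 6620 mm.
Magnification m = w/W = dᵢ/dₒ; combined with 1/f = 1/dₒ + 1/dᵢ this gives dₒ = f·(1 + W/w).
dₒ = 4.7 mm × (1 + 6620/13.2) = 4.7 × 502.5152 ≈ 2361.821 mm = 236.182 cm.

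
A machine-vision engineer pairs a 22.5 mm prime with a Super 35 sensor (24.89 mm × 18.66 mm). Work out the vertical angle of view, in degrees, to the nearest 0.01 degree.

45.04°

Angle of view α = 2·arctan(h/2f) with h = 18.66 mm and f = 22.5 mm.
h/2f = 0.41467; arctan(0.41467) ≈ 22.5222°, so α ≈ 45.0443°.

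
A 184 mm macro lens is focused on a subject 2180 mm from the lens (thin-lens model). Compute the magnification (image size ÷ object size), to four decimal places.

0.0922×

Thin lens: 1/f = 1/dₒ + 1/dᵢ → 1/dᵢ = 1/184 − 1/2180 = 0.0049761 mm⁻¹, so dᵢ ≈ 200.9619 mm.
Magnification m = dᵢ/dₒ = 200.9619/2180 ≈ 0.09218.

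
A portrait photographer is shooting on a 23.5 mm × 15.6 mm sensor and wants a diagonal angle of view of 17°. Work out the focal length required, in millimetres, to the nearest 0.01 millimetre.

Sensor diagonal = √(23.5² + 15.6²) = √795.6100 ≈ 28.2066 mm.
From α = 2·arctan(d/2f) we get f = d / (2·tan(α/2)).
With d = 28.2066 mm and α/2 = 8.5°, tan(α/2) ≈ 0.14945, so f ≈ 28.2066 / 0.29890 ≈ 94.3672 mm.

94.37 mm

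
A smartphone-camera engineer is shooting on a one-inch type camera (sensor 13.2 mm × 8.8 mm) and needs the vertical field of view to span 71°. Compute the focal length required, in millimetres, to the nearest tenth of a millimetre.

From α = 2·arctan(h/2f) we get f = h / (2·tan(α/2)).
With h = 8.8 mm and α/2 = 35.5°, tan(α/2) ≈ 0.71329, so f ≈ 8.8 / 1.42659 ≈ 6.1686 mm.

6.2 mm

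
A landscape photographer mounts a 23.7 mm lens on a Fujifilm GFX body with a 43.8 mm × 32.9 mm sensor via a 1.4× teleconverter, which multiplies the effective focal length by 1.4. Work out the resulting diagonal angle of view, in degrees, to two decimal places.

Effective focal length f = 23.7 × 1.4 = 33.18 mm.
Sensor diagonal = √(43.8² + 32.9²) = √3000.8500 ≈ 54.7800 mm.
α = 2·arctan(54.780 / (2 × 33.18)) = 2·arctan(0.82550) ≈ 79.0792°.

79.08°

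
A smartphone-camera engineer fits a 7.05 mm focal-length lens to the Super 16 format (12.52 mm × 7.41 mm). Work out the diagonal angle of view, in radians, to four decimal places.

1.6021 rad

Sensor diagonal = √(12.52² + 7.41²) = √211.6585 ≈ 14.5485 mm.
Angle of view α = 2·arctan(d/2f) with d = 14.5485 mm and f = 7.05 mm.
d/2f = 1.03181; arctan(1.03181) ≈ 0.8011 rad, so α ≈ 1.6021 rad.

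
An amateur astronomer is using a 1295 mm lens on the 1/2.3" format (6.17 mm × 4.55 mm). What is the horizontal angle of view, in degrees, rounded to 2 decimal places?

Angle of view α = 2·arctan(w/2f) with w = 6.17 mm and f = 1295 mm.
w/2f = 0.00238; arctan(0.00238) ≈ 0.1365°, so α ≈ 0.2730°.

0.27°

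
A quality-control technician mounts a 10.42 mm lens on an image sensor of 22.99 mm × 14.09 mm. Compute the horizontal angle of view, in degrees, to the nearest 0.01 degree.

95.62°

Angle of view α = 2·arctan(w/2f) with w = 22.99 mm and f = 10.42 mm.
w/2f = 1.10317; arctan(1.10317) ≈ 47.8083°, so α ≈ 95.6166°.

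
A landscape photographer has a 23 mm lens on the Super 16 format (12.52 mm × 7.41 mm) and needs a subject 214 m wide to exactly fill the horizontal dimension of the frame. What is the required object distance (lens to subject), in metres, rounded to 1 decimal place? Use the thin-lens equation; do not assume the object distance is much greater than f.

393.2 m

W: 214 m = 214000 mm.
Magnification m = w/W = dᵢ/dₒ; combined with 1/f = 1/dₒ + 1/dᵢ this gives dₒ = f·(1 + W/w).
dₒ = 23 mm × (1 + 214000/12.52) = 23 × 17093.6518 ≈ 393153.990 mm = 393.154 m.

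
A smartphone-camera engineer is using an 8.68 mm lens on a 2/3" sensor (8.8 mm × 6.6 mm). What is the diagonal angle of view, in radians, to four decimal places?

Sensor diagonal = √(8.8² + 6.6²) = √121.0000 ≈ 11.0000 mm.
Angle of view α = 2·arctan(d/2f) with d = 11.0000 mm and f = 8.68 mm.
d/2f = 0.63364; arctan(0.63364) ≈ 0.5648 rad, so α ≈ 1.1296 rad.

1.1296 rad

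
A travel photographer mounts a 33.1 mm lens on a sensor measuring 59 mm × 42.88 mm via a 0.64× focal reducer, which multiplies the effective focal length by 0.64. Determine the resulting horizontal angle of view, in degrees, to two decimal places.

Effective focal length f = 33.1 × 0.64 = 21.184 mm.
α = 2·arctan(59 / (2 × 21.184)) = 2·arctan(1.39256) ≈ 108.6356°.

108.64°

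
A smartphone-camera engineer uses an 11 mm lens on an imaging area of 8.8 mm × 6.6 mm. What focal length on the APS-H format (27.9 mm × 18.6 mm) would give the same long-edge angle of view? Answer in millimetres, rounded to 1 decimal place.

34.9 mm

Equal angle of view means equal width/f ratio, so f₂ = f₁ · (width₂/width₁) = 11 × 27.9/8.8.
f₂ = 11 × 3.17045 ≈ 34.875 mm.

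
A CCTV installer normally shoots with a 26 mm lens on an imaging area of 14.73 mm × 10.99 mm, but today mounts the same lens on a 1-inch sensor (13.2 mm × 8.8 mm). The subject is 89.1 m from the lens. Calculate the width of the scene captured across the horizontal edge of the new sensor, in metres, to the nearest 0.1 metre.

45.2 m

The focal length stays 26 mm; the relevant sensor dimension is now w = 13.2 mm. Object distance dₒ = 89.1 m = 89100 mm.
Thin-lens field width W = w·(dₒ − f)/f = 13.2 × (89100 − 26)/26 ≈ 45222.185 mm = 45.2222 m.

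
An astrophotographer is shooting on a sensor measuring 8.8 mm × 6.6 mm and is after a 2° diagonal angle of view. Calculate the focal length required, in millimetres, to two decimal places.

Sensor diagonal = √(8.8² + 6.6²) = √121.0000 ≈ 11.0000 mm.
From α = 2·arctan(d/2f) we get f = d / (2·tan(α/2)).
With d = 11.0000 mm and α/2 = 1°, tan(α/2) ≈ 0.01746, so f ≈ 11.0000 / 0.03491 ≈ 315.0948 mm.

315.09 mm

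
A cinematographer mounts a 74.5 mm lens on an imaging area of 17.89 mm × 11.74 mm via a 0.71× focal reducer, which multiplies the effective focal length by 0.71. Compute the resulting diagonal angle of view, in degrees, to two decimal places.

Effective focal length f = 74.5 × 0.71 = 52.895 mm.
Sensor diagonal = √(17.89² + 11.74²) = √457.8797 ≈ 21.3981 mm.
α = 2·arctan(21.398 / (2 × 52.895)) = 2·arctan(0.20227) ≈ 22.8699°.

22.87°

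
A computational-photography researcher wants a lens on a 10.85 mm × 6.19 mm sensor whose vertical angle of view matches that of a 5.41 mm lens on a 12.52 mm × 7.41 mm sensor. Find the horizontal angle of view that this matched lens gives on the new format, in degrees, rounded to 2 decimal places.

Equal vertical AOV ⇒ f₂ = f₁ · 6.19/7.41 = 5.41 × 0.83536 ≈ 4.5193 mm.
Horizontal AOV on the new format = 2·arctan(10.85 / (2 × 4.5193)) = 2·arctan(1.20041) ≈ 100.4082°.

100.41°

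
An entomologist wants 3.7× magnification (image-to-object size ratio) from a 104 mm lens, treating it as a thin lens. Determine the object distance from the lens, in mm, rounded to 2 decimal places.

With m = dᵢ/dₒ and 1/f = 1/dₒ + 1/dᵢ, substituting dᵢ = m·dₒ gives 1/f = (1 + 1/m)/dₒ, hence dₒ = f·(1 + 1/m).
dₒ = 104 × (1 + 1/3.7) = 104 × 1.27027 ≈ 132.108 mm.

132.11 mm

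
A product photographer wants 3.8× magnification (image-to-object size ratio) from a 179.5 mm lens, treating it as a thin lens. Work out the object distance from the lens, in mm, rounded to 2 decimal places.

With m = dᵢ/dₒ and 1/f = 1/dₒ + 1/dᵢ, substituting dᵢ = m·dₒ gives 1/f = (1 + 1/m)/dₒ, hence dₒ = f·(1 + 1/m).
dₒ = 179.5 × (1 + 1/3.8) = 179.5 × 1.26316 ≈ 226.737 mm.

226.74 mm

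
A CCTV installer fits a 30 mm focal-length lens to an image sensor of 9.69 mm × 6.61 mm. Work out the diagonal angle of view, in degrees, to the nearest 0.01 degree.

22.12°

Sensor diagonal = √(9.69² + 6.61²) = √137.5882 ≈ 11.7298 mm.
Angle of view α = 2·arctan(d/2f) with d = 11.7298 mm and f = 30 mm.
d/2f = 0.19550; arctan(0.19550) ≈ 11.0616°, so α ≈ 22.1232°.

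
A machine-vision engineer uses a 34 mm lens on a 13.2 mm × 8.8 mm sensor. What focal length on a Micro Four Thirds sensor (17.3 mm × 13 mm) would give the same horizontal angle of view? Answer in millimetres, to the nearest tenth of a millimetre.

Equal angle of view means equal width/f ratio, so f₂ = f₁ · (width₂/width₁) = 34 × 17.3/13.2.
f₂ = 34 × 1.31061 ≈ 44.561 mm.

44.6 mm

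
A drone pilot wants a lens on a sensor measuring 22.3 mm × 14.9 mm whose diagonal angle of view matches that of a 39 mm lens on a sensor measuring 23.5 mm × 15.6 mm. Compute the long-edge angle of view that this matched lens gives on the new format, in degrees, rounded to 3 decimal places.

33.470°

Sensor diagonal = √(23.5² + 15.6²) = √795.6100 ≈ 28.2066 mm.
Sensor diagonal = √(22.3² + 14.9²) = √719.3000 ≈ 26.8198 mm.
Equal diagonal AOV ⇒ f₂ = f₁ · 26.8198/28.2066 = 39 × 0.95083 ≈ 37.0825 mm.
Long-edge AOV on the new format = 2·arctan(22.3 / (2 × 37.0825)) = 2·arctan(0.30068) ≈ 33.4700°.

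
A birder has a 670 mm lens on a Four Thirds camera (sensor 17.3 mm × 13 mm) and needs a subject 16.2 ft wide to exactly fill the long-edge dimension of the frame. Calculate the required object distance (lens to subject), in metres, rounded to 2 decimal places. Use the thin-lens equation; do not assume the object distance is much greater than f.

W: 16.2 ft × 304.8 mm/ft = 4937.76 mm.
Magnification m = w/W = dᵢ/dₒ; combined with 1/f = 1/dₒ + 1/dᵢ this gives dₒ = f·(1 + W/w).
dₒ = 670 mm × (1 + 4937.76/17.3) = 670 × 286.4196 ≈ 191901.162 mm = 191.901 m.

191.90 m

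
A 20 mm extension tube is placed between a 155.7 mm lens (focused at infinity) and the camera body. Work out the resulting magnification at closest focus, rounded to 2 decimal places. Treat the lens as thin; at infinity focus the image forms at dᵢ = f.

0.13×

The tube moves the image plane from f to f + e, so dᵢ = 155.7 + 20 = 175.7 mm. Focus is achieved when 1/f = 1/dₒ + 1/dᵢ, giving dₒ = 1/(1/f − 1/(f+e)).
Magnification m = dᵢ/dₒ = (f+e)·(1/f − 1/(f+e)) = e/f = 20/155.7 ≈ 0.1285.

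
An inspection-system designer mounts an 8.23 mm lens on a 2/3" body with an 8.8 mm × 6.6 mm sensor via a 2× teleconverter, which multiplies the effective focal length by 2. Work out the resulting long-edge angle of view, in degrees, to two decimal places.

Effective focal length f = 8.23 × 2 = 16.46 mm.
α = 2·arctan(8.8 / (2 × 16.46)) = 2·arctan(0.26731) ≈ 29.9322°.

29.93°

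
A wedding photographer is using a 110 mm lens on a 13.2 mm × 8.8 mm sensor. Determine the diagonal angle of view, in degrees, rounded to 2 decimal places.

Sensor diagonal = √(13.2² + 8.8²) = √251.6800 ≈ 15.8644 mm.
Angle of view α = 2·arctan(d/2f) with d = 15.8644 mm and f = 110 mm.
d/2f = 0.07211; arctan(0.07211) ≈ 4.1245°, so α ≈ 8.2490°.

8.25°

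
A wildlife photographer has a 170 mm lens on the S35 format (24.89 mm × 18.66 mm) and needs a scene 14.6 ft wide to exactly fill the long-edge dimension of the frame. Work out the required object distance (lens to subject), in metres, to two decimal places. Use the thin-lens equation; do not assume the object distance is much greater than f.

W: 14.6 ft × 304.8 mm/ft = 4450.08 mm.
Magnification m = w/W = dᵢ/dₒ; combined with 1/f = 1/dₒ + 1/dᵢ this gives dₒ = f·(1 + W/w).
dₒ = 170 mm × (1 + 4450.08/24.89) = 170 × 179.7899 ≈ 30564.278 mm = 30.5643 m.

30.56 m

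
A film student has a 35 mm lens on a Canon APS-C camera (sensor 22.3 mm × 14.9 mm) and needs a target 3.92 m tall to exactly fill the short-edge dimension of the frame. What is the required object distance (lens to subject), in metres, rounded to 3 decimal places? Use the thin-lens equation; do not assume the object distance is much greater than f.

9.243 m

W: 3.92 m = 3920 mm.
Magnification m = h/W = dᵢ/dₒ; combined with 1/f = 1/dₒ + 1/dᵢ this gives dₒ = f·(1 + W/h).
dₒ = 35 mm × (1 + 3920/14.9) = 35 × 264.0872 ≈ 9243.054 mm = 9.24305 m.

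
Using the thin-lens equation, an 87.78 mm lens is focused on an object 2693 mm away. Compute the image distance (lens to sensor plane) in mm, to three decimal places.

1/dᵢ = 1/f − 1/dₒ = 1/87.78 − 1/2693 = 0.0110208 mm⁻¹.
dᵢ = 1/0.0110208 ≈ 90.7376 mm.

90.738 mm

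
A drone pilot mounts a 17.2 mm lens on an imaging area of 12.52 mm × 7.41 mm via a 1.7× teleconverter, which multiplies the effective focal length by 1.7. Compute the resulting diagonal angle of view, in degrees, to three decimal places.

27.941°

Effective focal length f = 17.2 × 1.7 = 29.24 mm.
Sensor diagonal = √(12.52² + 7.41²) = √211.6585 ≈ 14.5485 mm.
α = 2·arctan(14.548 / (2 × 29.24)) = 2·arctan(0.24878) ≈ 27.9406°.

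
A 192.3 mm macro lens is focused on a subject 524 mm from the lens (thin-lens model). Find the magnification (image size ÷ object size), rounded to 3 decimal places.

Thin lens: 1/f = 1/dₒ + 1/dᵢ → 1/dᵢ = 1/192.3 − 1/524 = 0.0032918 mm⁻¹, so dᵢ ≈ 303.7841 mm.
Magnification m = dᵢ/dₒ = 303.7841/524 ≈ 0.57974.

0.580×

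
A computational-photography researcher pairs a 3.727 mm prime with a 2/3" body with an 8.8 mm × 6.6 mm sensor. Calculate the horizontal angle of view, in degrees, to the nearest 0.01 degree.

Angle of view α = 2·arctan(w/2f) with w = 8.8 mm and f = 3.727 mm.
w/2f = 1.18057; arctan(1.18057) ≈ 49.7339°, so α ≈ 99.4678°.

99.47°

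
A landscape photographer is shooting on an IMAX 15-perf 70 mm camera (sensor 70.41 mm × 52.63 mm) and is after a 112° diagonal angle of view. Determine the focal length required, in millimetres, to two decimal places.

Sensor diagonal = √(70.41² + 52.63²) = √7727.4850 ≈ 87.9061 mm.
From α = 2·arctan(d/2f) we get f = d / (2·tan(α/2)).
With d = 87.9061 mm and α/2 = 56°, tan(α/2) ≈ 1.48256, so f ≈ 87.9061 / 2.96512 ≈ 29.6467 mm.

29.65 mm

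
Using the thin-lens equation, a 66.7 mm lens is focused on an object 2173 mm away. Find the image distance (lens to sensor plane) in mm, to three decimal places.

1/dᵢ = 1/f − 1/dₒ = 1/66.7 − 1/2173 = 0.0145323 mm⁻¹.
dᵢ = 1/0.0145323 ≈ 68.8122 mm.

68.812 mm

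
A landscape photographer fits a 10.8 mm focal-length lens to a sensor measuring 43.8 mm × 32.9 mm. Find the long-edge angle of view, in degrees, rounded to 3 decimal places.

Angle of view α = 2·arctan(w/2f) with w = 43.8 mm and f = 10.8 mm.
w/2f = 2.02778; arctan(2.02778) ≈ 63.7498°, so α ≈ 127.4995°.

127.500°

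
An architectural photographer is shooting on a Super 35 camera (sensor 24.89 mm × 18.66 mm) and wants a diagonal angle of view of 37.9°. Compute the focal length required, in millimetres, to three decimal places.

45.300 mm

Sensor diagonal = √(24.89² + 18.66²) = √967.7077 ≈ 31.1080 mm.
From α = 2·arctan(d/2f) we get f = d / (2·tan(α/2)).
With d = 31.1080 mm and α/2 = 18.95°, tan(α/2) ≈ 0.34335, so f ≈ 31.1080 / 0.68670 ≈ 45.3005 mm.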